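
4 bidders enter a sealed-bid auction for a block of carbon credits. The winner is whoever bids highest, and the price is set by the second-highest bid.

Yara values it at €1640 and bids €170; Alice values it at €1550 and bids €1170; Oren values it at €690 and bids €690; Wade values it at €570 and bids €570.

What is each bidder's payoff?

Payoffs: Yara €0, Alice €860, Oren €0, Wade €0.

Ordered from highest: Alice €1170 > Oren €690 > Wade €570 > Yara €170.
Alice has the top bid and wins; the price is the second-highest bid, €690.
Alice's payoff = €1550 − €690 = €860. All other bidders lose, so their payoff is 0.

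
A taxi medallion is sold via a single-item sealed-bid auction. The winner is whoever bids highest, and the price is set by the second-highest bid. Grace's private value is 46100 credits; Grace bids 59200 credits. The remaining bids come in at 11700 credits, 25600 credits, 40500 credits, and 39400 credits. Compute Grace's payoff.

Highest competing bid: 40500 credits.
Grace's bid 59200 credits is the highest overall, so Grace wins and pays the second-highest bid, 40500 credits.
Payoff = value − price = 46100 credits − 40500 credits = 5600 credits.

Grace's payoff: 5600 credits.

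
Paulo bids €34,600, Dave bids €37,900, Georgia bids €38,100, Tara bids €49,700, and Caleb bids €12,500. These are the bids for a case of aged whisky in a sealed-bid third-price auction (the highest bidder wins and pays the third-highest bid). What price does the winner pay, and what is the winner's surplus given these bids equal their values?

Bids in descending order: Tara €49,700 > Georgia €38,100 > Dave €37,900 > Paulo €34,600 > Caleb €12,500.
Tara is the highest bidder, so Tara wins.
Under the third-price rule, the price is the third-highest bid: €37,900.
Surplus = €49,700 − €37,900 = €11,800.

The winner pays €37,900 for a surplus of €11,800.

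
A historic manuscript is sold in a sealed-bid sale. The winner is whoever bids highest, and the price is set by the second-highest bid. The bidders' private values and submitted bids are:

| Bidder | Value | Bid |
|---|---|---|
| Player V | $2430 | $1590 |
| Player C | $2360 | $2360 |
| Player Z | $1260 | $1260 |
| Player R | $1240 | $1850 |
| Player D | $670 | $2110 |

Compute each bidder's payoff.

Ranking the bids: Player C $2360 > Player D $2110 > Player R $1850 > Player V $1590 > Player Z $1260.
Player C has the top bid and wins; the price is the second-highest bid, $2110.
Player C's payoff = $2360 − $2110 = $250. All other bidders lose, so their payoff is 0.

Payoffs: Player V $0, Player C $250, Player Z $0, Player R $0, Player D $0.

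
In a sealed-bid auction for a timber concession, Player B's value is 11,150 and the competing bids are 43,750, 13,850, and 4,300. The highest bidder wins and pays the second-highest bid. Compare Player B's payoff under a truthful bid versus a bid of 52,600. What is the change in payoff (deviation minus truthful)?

Payoff change: -32,600.

The highest competing bid is 43,750.
Bidding truthfully at 11,150: the top bid is 43,750 (a rival), so Player B loses. Payoff = 0.
Bidding 52,600: Player B has the top bid, wins, and pays the second-highest bid 43,750. Payoff = 11,150 − 43,750 = -32,600.
Change = -32,600 − 0 = -32,600.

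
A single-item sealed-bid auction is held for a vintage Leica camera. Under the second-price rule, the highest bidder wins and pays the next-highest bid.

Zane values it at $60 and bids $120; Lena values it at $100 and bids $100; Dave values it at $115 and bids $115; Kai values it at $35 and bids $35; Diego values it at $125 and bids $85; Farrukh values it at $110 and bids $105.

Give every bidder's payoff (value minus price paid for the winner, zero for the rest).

Sorted high to low: Zane $120, then Dave $115, then Farrukh $105, then Lena $100, then Diego $85, then Kai $35.
Zane has the top bid and wins; the price is the second-highest bid, $115.
Zane's payoff = $60 − $115 = -$55. All other bidders lose, so their payoff is 0.

Payoffs: Zane -$55, Lena $0, Dave $0, Kai $0, Diego $0, Farrukh $0.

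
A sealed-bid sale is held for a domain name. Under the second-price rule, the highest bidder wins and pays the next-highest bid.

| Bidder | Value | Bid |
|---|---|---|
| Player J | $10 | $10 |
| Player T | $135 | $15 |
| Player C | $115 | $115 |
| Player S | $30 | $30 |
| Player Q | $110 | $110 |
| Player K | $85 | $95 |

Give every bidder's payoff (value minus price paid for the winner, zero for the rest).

Player J $0, Player T $0, Player C $5, Player S $0, Player Q $0, Player K $0.

Ordered from highest: Player C $115 > Player Q $110 > Player K $95 > Player S $30 > Player T $15 > Player J $10.
Player C has the top bid and wins; the price is the second-highest bid, $110.
Player C's payoff = $115 − $110 = $5. All other bidders lose, so their payoff is 0.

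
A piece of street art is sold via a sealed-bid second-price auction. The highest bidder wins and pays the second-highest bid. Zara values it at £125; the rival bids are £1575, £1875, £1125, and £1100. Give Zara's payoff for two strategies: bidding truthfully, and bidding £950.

Truthful: £0; alternative: £0.

The highest competing bid is £1875.
Bidding truthfully at £125: the top bid is £1875 (a rival), so Zara loses. Payoff = £0.
Bidding £950: the top bid is £1875 (a rival), so Zara loses. Payoff = £0.
The bid only affects whether you win, not the price — here both bids land on the same side of the top rival bid, so the deviation is payoff-neutral.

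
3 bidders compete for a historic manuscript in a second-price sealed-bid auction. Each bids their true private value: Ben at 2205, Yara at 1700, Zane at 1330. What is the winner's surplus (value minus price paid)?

505

Ranking the bids: Ben 2205; Yara 1700; Zane 1330.
Ben wins with the top bid and pays the second-highest, 1700.
Surplus = 2205 − 1700 = 505.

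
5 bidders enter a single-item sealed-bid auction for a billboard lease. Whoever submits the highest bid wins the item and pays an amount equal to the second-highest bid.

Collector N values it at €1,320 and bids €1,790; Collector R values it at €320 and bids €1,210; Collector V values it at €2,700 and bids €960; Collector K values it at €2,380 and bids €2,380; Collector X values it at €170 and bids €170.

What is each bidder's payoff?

Collector N €0, Collector R €0, Collector V €0, Collector K €590, Collector X €0.

Ordered from highest: Collector K €2,380; Collector N €1,790; Collector R €1,210; Collector V €960; Collector X €170.
Collector K has the top bid and wins; the price is the second-highest bid, €1,790.
Collector K's payoff = €2,380 − €1,790 = €590. All other bidders lose, so their payoff is 0.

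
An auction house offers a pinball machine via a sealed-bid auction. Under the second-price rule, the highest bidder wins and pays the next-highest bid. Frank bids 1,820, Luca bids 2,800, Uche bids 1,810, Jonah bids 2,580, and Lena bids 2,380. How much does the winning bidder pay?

2,580

Bids in descending order: Luca 2,800; Jonah 2,580; Lena 2,380; Frank 1,820; Uche 1,810.
Luca has the highest bid, so Luca wins.
The second-highest bid is 2,580, so that is what Luca pays.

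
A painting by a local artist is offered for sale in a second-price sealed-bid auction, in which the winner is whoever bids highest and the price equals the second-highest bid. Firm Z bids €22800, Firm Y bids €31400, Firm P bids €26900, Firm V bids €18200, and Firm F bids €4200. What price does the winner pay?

The winner pays €26900.

Bids in descending order: Firm Y €31400 > Firm P €26900 > Firm Z €22800 > Firm V €18200 > Firm F €4200.
Firm Y is the highest bidder, so Firm Y wins.
Under the second-price rule, the price is the second-highest bid: €26900.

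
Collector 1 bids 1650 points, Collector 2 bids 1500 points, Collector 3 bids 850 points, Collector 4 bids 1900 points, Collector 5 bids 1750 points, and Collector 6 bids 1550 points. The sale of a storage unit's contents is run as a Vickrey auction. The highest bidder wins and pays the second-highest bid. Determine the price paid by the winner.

Ordered from highest: Collector 4 1900 points > Collector 5 1750 points > Collector 1 1650 points > Collector 6 1550 points > Collector 2 1500 points > Collector 3 850 points.
Collector 4 has the highest bid, so Collector 4 wins.
The second-highest bid is 1750 points, so that is what Collector 4 pays.

The winner pays 1750 points.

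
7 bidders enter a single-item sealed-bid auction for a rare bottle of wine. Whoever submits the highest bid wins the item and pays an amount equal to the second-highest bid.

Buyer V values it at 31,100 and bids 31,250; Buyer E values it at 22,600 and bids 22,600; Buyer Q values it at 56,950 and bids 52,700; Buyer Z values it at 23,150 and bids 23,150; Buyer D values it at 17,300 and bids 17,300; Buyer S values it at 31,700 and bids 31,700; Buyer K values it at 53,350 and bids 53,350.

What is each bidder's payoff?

Ordered from highest: Buyer K 53,350 > Buyer Q 52,700 > Buyer S 31,700 > Buyer V 31,250 > Buyer Z 23,150 > Buyer E 22,600 > Buyer D 17,300.
Buyer K has the top bid and wins; the price is the second-highest bid, 52,700.
Buyer K's payoff = 53,350 − 52,700 = 650. All other bidders lose, so their payoff is 0.

Payoffs: Buyer V 0, Buyer E 0, Buyer Q 0, Buyer Z 0, Buyer D 0, Buyer S 0, Buyer K 650.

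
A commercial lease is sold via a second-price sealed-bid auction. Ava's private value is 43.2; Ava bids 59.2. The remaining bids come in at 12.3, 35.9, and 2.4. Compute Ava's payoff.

Highest competing bid: 35.9.
Ava's bid 59.2 is the highest overall, so Ava wins and pays the second-highest bid, 35.9.
Payoff = value − price = 43.2 − 35.9 = 7.3.

Payoff = 7.3.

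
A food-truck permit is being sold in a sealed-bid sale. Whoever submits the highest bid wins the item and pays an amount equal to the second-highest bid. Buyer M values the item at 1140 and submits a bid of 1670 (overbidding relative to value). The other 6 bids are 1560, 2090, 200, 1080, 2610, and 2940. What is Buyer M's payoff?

0

Highest competing bid: 2940.
Buyer M's bid 1670 is not the highest, so Buyer M loses, pays nothing, and earns zero payoff.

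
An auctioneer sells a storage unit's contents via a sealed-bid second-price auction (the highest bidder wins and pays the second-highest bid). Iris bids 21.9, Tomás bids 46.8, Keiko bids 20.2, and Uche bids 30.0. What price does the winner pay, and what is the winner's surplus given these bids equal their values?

The winner pays 30.0 for a surplus of 16.8.

Ordered from highest: Tomás 46.8; Uche 30.0; Iris 21.9; Keiko 20.2.
Tomás is the highest bidder, so Tomás wins.
Under the second-price rule, the price is the second-highest bid: 30.0.
Surplus = 46.8 − 30.0 = 16.8.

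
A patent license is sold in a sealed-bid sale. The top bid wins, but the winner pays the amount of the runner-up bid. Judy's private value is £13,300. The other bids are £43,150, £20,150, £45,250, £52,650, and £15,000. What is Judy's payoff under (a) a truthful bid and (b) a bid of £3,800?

(a) £0  (b) £0

The highest competing bid is £52,650.
Bidding truthfully at £13,300: the top bid is £52,650 (a rival), so Judy loses. Payoff = £0.
Bidding £3,800: the top bid is £52,650 (a rival), so Judy loses. Payoff = £0.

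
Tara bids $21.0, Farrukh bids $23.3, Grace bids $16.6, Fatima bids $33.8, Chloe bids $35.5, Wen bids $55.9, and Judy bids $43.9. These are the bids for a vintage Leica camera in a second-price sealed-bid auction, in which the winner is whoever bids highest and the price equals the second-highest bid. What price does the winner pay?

Price paid: $43.9.

Sorted high to low: Wen $55.9 > Judy $43.9 > Chloe $35.5 > Fatima $33.8 > Farrukh $23.3 > Tara $21.0 > Grace $16.6.
Wen is the highest bidder, so Wen wins.
Under the second-price rule, the price is the second-highest bid: $43.9.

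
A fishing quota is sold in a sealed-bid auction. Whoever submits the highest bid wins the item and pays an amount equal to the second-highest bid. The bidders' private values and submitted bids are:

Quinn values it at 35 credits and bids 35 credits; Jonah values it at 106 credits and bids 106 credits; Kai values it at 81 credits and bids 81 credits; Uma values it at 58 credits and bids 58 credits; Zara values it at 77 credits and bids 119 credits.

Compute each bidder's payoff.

Payoffs: Quinn 0 credits, Jonah 0 credits, Kai 0 credits, Uma 0 credits, Zara -29 credits.

Ranking the bids: Zara 119 credits > Jonah 106 credits > Kai 81 credits > Uma 58 credits > Quinn 35 credits.
Zara has the top bid and wins; the price is the second-highest bid, 106 credits.
Zara's payoff = 77 credits − 106 credits = -29 credits. All other bidders lose, so their payoff is 0.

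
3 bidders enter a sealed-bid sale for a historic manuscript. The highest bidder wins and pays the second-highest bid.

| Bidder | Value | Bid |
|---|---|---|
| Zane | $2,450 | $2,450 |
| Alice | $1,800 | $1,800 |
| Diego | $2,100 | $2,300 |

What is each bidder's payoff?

Bids in descending order: Zane $2,450; Diego $2,300; Alice $1,800.
Zane has the top bid and wins; the price is the second-highest bid, $2,300.
Zane's payoff = $2,450 − $2,300 = $150. All other bidders lose, so their payoff is 0.

Zane $150, Alice $0, Diego $0.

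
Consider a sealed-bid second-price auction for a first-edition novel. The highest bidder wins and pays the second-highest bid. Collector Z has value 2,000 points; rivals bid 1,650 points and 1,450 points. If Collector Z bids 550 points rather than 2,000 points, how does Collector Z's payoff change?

Change in payoff: -350 points.

The highest competing bid is 1,650 points.
Bidding truthfully at 2,000 points: Collector Z has the top bid, wins, and pays the second-highest bid 1,650 points. Payoff = 2,000 points − 1,650 points = 350 points.
Bidding 550 points: the top bid is 1,650 points (a rival), so Collector Z loses. Payoff = 0 points.
Change = 0 points − 350 points = -350 points.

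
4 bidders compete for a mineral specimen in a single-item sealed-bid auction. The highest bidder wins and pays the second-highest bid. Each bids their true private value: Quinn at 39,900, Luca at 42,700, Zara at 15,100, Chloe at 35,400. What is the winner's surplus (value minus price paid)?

Surplus = 2,800.

Ranking the bids: Luca 42,700; Quinn 39,900; Chloe 35,400; Zara 15,100.
Luca wins with the top bid and pays the second-highest, 39,900.
Surplus = 42,700 − 39,900 = 2,800.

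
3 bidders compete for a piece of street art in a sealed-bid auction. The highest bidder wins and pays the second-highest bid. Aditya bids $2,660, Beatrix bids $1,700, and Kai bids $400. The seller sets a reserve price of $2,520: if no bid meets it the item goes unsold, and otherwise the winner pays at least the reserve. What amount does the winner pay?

Ranking the bids: Aditya $2,660; Beatrix $1,700; Kai $400.
Aditya has the highest bid, so Aditya wins.
The second-highest bid is $1,700, but the reserve $2,520 is higher, so the price is the reserve.

The winner pays $2,520.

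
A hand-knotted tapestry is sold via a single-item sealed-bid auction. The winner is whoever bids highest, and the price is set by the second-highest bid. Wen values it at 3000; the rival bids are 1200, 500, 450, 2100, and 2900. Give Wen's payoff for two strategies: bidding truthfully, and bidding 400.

The highest competing bid is 2900.
Bidding truthfully at 3000: Wen has the top bid, wins, and pays the second-highest bid 2900. Payoff = 3000 − 2900 = 100.
Bidding 400: the top bid is 2900 (a rival), so Wen loses. Payoff = 0.

Truthful: 100; alternative: 0.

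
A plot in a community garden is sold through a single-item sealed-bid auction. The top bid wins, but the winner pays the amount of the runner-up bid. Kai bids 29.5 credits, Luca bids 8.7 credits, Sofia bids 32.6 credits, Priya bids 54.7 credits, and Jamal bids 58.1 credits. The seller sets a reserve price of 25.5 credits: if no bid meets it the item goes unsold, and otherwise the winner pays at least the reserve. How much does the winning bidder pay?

Price paid: 54.7 credits.

Sorted high to low: Jamal 58.1 credits > Priya 54.7 credits > Sofia 32.6 credits > Kai 29.5 credits > Luca 8.7 credits.
Jamal has the highest bid, so Jamal wins.
The second-highest bid is 54.7 credits, which exceeds the reserve, so that sets the price.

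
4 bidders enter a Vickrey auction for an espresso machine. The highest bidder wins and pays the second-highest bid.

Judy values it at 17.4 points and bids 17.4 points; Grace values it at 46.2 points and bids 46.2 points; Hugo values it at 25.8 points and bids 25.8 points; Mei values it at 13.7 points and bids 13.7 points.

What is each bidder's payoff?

Ranking the bids: Grace 46.2 points; Hugo 25.8 points; Judy 17.4 points; Mei 13.7 points.
Grace has the top bid and wins; the price is the second-highest bid, 25.8 points.
Grace's payoff = 46.2 points − 25.8 points = 20.4 points. All other bidders lose, so their payoff is 0.

Payoffs: Judy 0.0 points, Grace 20.4 points, Hugo 0.0 points, Mei 0.0 points.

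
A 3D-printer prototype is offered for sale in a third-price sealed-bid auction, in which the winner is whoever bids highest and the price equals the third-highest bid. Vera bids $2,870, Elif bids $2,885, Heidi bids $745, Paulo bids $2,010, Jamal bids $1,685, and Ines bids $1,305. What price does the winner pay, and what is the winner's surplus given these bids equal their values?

Sorted high to low: Elif $2,885, then Vera $2,870, then Paulo $2,010, then Jamal $1,685, then Ines $1,305, then Heidi $745.
Elif is the highest bidder, so Elif wins.
Under the third-price rule, the price is the third-highest bid: $2,010.
Surplus = $2,885 − $2,010 = $875.

The winner pays $2,010 for a surplus of $875.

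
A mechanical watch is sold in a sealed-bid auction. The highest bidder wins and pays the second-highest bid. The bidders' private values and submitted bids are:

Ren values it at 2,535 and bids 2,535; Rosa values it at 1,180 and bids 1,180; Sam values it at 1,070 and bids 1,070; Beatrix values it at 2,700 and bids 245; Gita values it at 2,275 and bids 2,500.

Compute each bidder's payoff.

Ren 35, Rosa 0, Sam 0, Beatrix 0, Gita 0.

Ordered from highest: Ren 2,535 > Gita 2,500 > Rosa 1,180 > Sam 1,070 > Beatrix 245.
Ren has the top bid and wins; the price is the second-highest bid, 2,500.
Ren's payoff = 2,535 − 2,500 = 35. All other bidders lose, so their payoff is 0.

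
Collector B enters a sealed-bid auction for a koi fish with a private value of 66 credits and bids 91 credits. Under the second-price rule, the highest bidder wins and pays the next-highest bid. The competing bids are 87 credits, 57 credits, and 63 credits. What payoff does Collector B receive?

Highest competing bid: 87 credits.
Collector B's bid 91 credits is the highest overall, so Collector B wins and pays the second-highest bid, 87 credits.
Payoff = value − price = 66 credits − 87 credits = -21 credits.
Overbidding won the item at a price above value — truthful bidding would have avoided this loss.

Collector B's payoff: -21 credits.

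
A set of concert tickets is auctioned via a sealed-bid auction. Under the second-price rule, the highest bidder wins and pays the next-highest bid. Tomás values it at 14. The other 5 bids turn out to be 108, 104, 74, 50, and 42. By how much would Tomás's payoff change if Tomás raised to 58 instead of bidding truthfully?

The highest competing bid is 108.
Bidding truthfully at 14: the top bid is 108 (a rival), so Tomás loses. Payoff = 0.
Bidding 58: the top bid is 108 (a rival), so Tomás loses. Payoff = 0.
Change = 0 − 0 = 0.
The bid only affects whether you win, not the price — here both bids land on the same side of the top rival bid, so the deviation is payoff-neutral.

Payoff change: 0.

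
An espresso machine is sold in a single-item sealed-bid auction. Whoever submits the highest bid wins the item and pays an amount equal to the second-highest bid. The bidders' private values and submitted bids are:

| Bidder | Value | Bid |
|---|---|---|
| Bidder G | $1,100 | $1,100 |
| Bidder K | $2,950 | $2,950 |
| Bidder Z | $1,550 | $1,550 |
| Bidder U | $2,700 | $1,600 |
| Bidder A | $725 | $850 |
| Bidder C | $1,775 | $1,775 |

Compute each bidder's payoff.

Bids in descending order: Bidder K $2,950 > Bidder C $1,775 > Bidder U $1,600 > Bidder Z $1,550 > Bidder G $1,100 > Bidder A $850.
Bidder K has the top bid and wins; the price is the second-highest bid, $1,775.
Bidder K's payoff = $2,950 − $1,775 = $1,175. All other bidders lose, so their payoff is 0.

Payoffs: Bidder G $0, Bidder K $1,175, Bidder Z $0, Bidder U $0, Bidder A $0, Bidder C $0.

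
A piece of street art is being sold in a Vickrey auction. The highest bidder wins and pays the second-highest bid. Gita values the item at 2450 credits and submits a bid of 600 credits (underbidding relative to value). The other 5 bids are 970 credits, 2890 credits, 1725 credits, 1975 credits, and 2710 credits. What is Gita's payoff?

Highest competing bid: 2890 credits.
Gita's bid 600 credits is not the highest, so Gita loses, pays nothing, and earns zero payoff.

Gita's payoff: 0 credits.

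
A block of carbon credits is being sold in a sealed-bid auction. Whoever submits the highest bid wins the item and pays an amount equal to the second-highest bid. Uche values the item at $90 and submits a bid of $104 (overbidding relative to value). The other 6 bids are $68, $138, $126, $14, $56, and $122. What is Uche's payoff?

$0

Highest competing bid: $138.
Uche's bid $104 is not the highest, so Uche loses, pays nothing, and earns zero payoff.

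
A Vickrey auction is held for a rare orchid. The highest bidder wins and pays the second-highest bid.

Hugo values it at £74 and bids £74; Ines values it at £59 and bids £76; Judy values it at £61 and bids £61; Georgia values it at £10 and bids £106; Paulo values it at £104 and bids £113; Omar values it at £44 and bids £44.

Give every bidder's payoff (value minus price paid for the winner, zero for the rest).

Bids in descending order: Paulo £113 > Georgia £106 > Ines £76 > Hugo £74 > Judy £61 > Omar £44.
Paulo has the top bid and wins; the price is the second-highest bid, £106.
Paulo's payoff = £104 − £106 = -£2. All other bidders lose, so their payoff is 0.

Payoffs: Hugo £0, Ines £0, Judy £0, Georgia £0, Paulo -£2, Omar £0.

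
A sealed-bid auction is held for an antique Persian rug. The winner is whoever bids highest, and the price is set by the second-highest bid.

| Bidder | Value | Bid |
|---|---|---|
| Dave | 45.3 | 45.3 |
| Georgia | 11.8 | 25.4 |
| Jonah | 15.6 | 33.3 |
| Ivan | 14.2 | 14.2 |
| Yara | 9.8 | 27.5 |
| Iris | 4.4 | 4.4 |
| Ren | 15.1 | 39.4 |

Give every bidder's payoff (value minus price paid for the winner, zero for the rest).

Payoffs: Dave 5.9, Georgia 0.0, Jonah 0.0, Ivan 0.0, Yara 0.0, Iris 0.0, Ren 0.0.

Sorted high to low: Dave 45.3; Ren 39.4; Jonah 33.3; Yara 27.5; Georgia 25.4; Ivan 14.2; Iris 4.4.
Dave has the top bid and wins; the price is the second-highest bid, 39.4.
Dave's payoff = 45.3 − 39.4 = 5.9. All other bidders lose, so their payoff is 0.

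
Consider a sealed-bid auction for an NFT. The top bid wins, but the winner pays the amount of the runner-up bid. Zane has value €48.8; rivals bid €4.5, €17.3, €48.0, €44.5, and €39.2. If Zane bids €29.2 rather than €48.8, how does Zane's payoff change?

Change in payoff: -€0.8.

The highest competing bid is €48.0.
Bidding truthfully at €48.8: Zane has the top bid, wins, and pays the second-highest bid €48.0. Payoff = €48.8 − €48.0 = €0.8.
Bidding €29.2: the top bid is €48.0 (a rival), so Zane loses. Payoff = €0.0.
Change = €0.0 − €0.8 = -€0.8.
Deviating from a truthful bid can only lose payoff in a second-price auction — never gain.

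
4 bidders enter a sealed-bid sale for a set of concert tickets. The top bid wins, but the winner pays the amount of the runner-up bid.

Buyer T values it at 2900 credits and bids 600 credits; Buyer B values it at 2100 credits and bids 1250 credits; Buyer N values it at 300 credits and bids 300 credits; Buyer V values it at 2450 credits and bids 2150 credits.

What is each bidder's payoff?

Buyer T 0 credits, Buyer B 0 credits, Buyer N 0 credits, Buyer V 1200 credits.

Ordered from highest: Buyer V 2150 credits; Buyer B 1250 credits; Buyer T 600 credits; Buyer N 300 credits.
Buyer V has the top bid and wins; the price is the second-highest bid, 1250 credits.
Buyer V's payoff = 2450 credits − 1250 credits = 1200 credits. All other bidders lose, so their payoff is 0.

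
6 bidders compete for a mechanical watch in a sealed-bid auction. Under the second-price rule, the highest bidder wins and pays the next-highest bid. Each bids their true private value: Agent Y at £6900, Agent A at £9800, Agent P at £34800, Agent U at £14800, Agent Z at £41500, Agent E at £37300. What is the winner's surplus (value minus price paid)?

Sorted high to low: Agent Z £41500; Agent E £37300; Agent P £34800; Agent U £14800; Agent A £9800; Agent Y £6900.
Agent Z wins with the top bid and pays the second-highest, £37300.
Surplus = £41500 − £37300 = £4200.

£4200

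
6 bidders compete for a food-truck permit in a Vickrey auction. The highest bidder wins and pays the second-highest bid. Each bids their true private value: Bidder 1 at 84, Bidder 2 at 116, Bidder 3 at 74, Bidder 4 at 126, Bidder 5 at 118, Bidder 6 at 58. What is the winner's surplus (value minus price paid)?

Ranking the bids: Bidder 4 126 > Bidder 5 118 > Bidder 2 116 > Bidder 1 84 > Bidder 3 74 > Bidder 6 58.
Bidder 4 wins with the top bid and pays the second-highest, 118.
Surplus = 126 − 118 = 8.

8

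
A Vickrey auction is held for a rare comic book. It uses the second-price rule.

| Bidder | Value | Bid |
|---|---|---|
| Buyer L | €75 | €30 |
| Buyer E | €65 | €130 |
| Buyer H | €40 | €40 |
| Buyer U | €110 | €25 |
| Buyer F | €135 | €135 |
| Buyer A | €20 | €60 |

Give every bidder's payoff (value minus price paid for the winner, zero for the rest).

Payoffs: Buyer L €0, Buyer E €0, Buyer H €0, Buyer U €0, Buyer F €5, Buyer A €0.

Bids in descending order: Buyer F €135; Buyer E €130; Buyer A €60; Buyer H €40; Buyer L €30; Buyer U €25.
Buyer F has the top bid and wins; the price is the second-highest bid, €130.
Buyer F's payoff = €135 − €130 = €5. All other bidders lose, so their payoff is 0.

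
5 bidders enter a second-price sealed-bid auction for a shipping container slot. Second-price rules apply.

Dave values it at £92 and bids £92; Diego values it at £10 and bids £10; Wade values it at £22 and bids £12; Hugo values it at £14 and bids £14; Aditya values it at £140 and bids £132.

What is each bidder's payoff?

Ranking the bids: Aditya £132; Dave £92; Hugo £14; Wade £12; Diego £10.
Aditya has the top bid and wins; the price is the second-highest bid, £92.
Aditya's payoff = £140 − £92 = £48. All other bidders lose, so their payoff is 0.

Dave £0, Diego £0, Wade £0, Hugo £0, Aditya £48.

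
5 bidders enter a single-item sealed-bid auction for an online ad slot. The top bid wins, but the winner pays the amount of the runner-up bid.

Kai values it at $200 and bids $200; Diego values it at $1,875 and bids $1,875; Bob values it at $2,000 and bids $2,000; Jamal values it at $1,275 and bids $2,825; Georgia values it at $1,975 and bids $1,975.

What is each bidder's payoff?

Ordered from highest: Jamal $2,825; Bob $2,000; Georgia $1,975; Diego $1,875; Kai $200.
Jamal has the top bid and wins; the price is the second-highest bid, $2,000.
Jamal's payoff = $1,275 − $2,000 = -$725. All other bidders lose, so their payoff is 0.

Payoffs: Kai $0, Diego $0, Bob $0, Jamal -$725, Georgia $0.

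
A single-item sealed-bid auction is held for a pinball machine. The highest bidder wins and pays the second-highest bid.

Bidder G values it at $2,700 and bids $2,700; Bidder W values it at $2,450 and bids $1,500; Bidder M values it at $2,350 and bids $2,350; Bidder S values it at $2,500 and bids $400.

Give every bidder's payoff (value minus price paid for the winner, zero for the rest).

Payoffs: Bidder G $350, Bidder W $0, Bidder M $0, Bidder S $0.

Sorted high to low: Bidder G $2,700, then Bidder M $2,350, then Bidder W $1,500, then Bidder S $400.
Bidder G has the top bid and wins; the price is the second-highest bid, $2,350.
Bidder G's payoff = $2,700 − $2,350 = $350. All other bidders lose, so their payoff is 0.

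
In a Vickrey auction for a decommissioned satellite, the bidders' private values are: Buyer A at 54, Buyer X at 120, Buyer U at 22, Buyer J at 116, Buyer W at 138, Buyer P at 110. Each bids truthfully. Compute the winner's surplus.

Sorted high to low: Buyer W 138, then Buyer X 120, then Buyer J 116, then Buyer P 110, then Buyer A 54, then Buyer U 22.
Buyer W wins with the top bid and pays the second-highest, 120.
Surplus = 138 − 120 = 18.

Winner's surplus: 18.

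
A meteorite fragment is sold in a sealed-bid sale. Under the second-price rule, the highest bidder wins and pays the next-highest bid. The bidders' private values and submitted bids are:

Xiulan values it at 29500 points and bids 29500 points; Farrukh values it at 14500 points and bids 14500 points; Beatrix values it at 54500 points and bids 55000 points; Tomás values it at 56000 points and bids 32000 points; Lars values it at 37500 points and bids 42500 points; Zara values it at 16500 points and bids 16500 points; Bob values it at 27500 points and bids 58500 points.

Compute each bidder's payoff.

Xiulan 0 points, Farrukh 0 points, Beatrix 0 points, Tomás 0 points, Lars 0 points, Zara 0 points, Bob -27500 points.

Sorted high to low: Bob 58500 points, then Beatrix 55000 points, then Lars 42500 points, then Tomás 32000 points, then Xiulan 29500 points, then Zara 16500 points, then Farrukh 14500 points.
Bob has the top bid and wins; the price is the second-highest bid, 55000 points.
Bob's payoff = 27500 points − 55000 points = -27500 points. All other bidders lose, so their payoff is 0.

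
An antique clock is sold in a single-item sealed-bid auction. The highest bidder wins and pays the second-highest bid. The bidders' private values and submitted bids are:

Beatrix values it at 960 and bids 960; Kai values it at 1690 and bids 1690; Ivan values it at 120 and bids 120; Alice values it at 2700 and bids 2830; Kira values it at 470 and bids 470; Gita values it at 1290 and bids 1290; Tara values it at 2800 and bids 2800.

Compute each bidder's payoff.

Bids in descending order: Alice 2830, then Tara 2800, then Kai 1690, then Gita 1290, then Beatrix 960, then Kira 470, then Ivan 120.
Alice has the top bid and wins; the price is the second-highest bid, 2800.
Alice's payoff = 2700 − 2800 = -100. All other bidders lose, so their payoff is 0.

Beatrix 0, Kai 0, Ivan 0, Alice -100, Kira 0, Gita 0, Tara 0.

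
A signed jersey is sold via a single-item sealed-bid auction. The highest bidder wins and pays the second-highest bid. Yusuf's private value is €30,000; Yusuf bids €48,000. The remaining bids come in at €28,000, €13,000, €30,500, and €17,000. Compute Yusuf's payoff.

Payoff = -€500.

Highest competing bid: €30,500.
Yusuf's bid €48,000 is the highest overall, so Yusuf wins and pays the second-highest bid, €30,500.
Payoff = value − price = €30,000 − €30,500 = -€500.
Overbidding won the item at a price above value — truthful bidding would have avoided this loss.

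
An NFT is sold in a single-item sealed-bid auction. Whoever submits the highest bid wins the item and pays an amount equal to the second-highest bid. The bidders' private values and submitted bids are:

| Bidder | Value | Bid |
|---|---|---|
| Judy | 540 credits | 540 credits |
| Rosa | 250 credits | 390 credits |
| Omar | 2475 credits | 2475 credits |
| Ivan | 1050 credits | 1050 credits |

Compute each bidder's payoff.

Ordered from highest: Omar 2475 credits, then Ivan 1050 credits, then Judy 540 credits, then Rosa 390 credits.
Omar has the top bid and wins; the price is the second-highest bid, 1050 credits.
Omar's payoff = 2475 credits − 1050 credits = 1425 credits. All other bidders lose, so their payoff is 0.

Payoffs: Judy 0 credits, Rosa 0 credits, Omar 1425 credits, Ivan 0 credits.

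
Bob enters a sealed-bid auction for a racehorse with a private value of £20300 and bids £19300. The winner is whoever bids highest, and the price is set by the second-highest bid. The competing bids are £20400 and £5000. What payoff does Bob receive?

Payoff = £0.

Highest competing bid: £20400.
Bob's bid £19300 is not the highest, so Bob loses, pays nothing, and earns zero payoff.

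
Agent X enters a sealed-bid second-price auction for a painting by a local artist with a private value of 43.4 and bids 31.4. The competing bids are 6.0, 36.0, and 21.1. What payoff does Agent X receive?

Agent X's payoff: 0.0.

Highest competing bid: 36.0.
Agent X's bid 31.4 is not the highest, so Agent X loses, pays nothing, and earns zero payoff.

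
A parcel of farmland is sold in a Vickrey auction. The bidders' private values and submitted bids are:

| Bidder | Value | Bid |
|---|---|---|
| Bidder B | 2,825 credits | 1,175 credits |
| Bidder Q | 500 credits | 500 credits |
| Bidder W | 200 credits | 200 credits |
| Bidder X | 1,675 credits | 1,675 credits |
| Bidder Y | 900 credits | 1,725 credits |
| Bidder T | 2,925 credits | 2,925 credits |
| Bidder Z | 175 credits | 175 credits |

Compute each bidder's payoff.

Bids in descending order: Bidder T 2,925 credits; Bidder Y 1,725 credits; Bidder X 1,675 credits; Bidder B 1,175 credits; Bidder Q 500 credits; Bidder W 200 credits; Bidder Z 175 credits.
Bidder T has the top bid and wins; the price is the second-highest bid, 1,725 credits.
Bidder T's payoff = 2,925 credits − 1,725 credits = 1,200 credits. All other bidders lose, so their payoff is 0.

Bidder B 0 credits, Bidder Q 0 credits, Bidder W 0 credits, Bidder X 0 credits, Bidder Y 0 credits, Bidder T 1,200 credits, Bidder Z 0 credits.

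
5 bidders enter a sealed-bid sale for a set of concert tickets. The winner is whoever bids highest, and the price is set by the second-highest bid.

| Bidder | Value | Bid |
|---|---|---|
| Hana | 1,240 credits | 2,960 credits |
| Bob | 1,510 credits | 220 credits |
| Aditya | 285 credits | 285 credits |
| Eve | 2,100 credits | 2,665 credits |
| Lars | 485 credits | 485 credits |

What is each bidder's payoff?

Payoffs: Hana -1,425 credits, Bob 0 credits, Aditya 0 credits, Eve 0 credits, Lars 0 credits.

Ordered from highest: Hana 2,960 credits; Eve 2,665 credits; Lars 485 credits; Aditya 285 credits; Bob 220 credits.
Hana has the top bid and wins; the price is the second-highest bid, 2,665 credits.
Hana's payoff = 1,240 credits − 2,665 credits = -1,425 credits. All other bidders lose, so their payoff is 0.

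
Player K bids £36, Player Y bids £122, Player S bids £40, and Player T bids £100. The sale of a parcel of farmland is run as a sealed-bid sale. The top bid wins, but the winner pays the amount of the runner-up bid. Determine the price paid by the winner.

Sorted high to low: Player Y £122; Player T £100; Player S £40; Player K £36.
Player Y has the highest bid, so Player Y wins.
The second-highest bid is £100, so that is what Player Y pays.

The winner pays £100.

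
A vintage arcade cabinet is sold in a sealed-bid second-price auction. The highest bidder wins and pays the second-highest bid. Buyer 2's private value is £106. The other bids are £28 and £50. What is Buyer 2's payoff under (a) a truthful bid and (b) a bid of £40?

The highest competing bid is £50.
Bidding truthfully at £106: Buyer 2 has the top bid, wins, and pays the second-highest bid £50. Payoff = £106 − £50 = £56.
Bidding £40: the top bid is £50 (a rival), so Buyer 2 loses. Payoff = £0.

Truthful: £56; alternative: £0.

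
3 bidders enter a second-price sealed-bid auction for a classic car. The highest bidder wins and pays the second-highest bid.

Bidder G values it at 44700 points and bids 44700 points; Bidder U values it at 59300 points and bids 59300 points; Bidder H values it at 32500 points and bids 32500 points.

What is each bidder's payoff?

Sorted high to low: Bidder U 59300 points; Bidder G 44700 points; Bidder H 32500 points.
Bidder U has the top bid and wins; the price is the second-highest bid, 44700 points.
Bidder U's payoff = 59300 points − 44700 points = 14600 points. All other bidders lose, so their payoff is 0.

Payoffs: Bidder G 0 points, Bidder U 14600 points, Bidder H 0 points.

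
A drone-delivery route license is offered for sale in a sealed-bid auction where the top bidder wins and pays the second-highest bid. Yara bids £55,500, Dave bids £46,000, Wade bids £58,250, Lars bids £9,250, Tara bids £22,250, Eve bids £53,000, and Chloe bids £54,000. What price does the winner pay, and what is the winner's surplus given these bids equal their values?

Sorted high to low: Wade £58,250 > Yara £55,500 > Chloe £54,000 > Eve £53,000 > Dave £46,000 > Tara £22,250 > Lars £9,250.
Wade is the highest bidder, so Wade wins.
Under the second-price rule, the price is the second-highest bid: £55,500.
Surplus = £58,250 − £55,500 = £2,750.

Price £55,500; surplus £2,750.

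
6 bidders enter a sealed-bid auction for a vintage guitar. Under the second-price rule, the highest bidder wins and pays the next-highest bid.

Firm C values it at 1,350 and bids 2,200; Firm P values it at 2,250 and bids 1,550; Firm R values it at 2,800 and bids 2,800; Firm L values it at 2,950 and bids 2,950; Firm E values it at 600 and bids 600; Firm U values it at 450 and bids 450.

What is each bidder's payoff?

Firm C 0, Firm P 0, Firm R 0, Firm L 150, Firm E 0, Firm U 0.

Sorted high to low: Firm L 2,950 > Firm R 2,800 > Firm C 2,200 > Firm P 1,550 > Firm E 600 > Firm U 450.
Firm L has the top bid and wins; the price is the second-highest bid, 2,800.
Firm L's payoff = 2,950 − 2,800 = 150. All other bidders lose, so their payoff is 0.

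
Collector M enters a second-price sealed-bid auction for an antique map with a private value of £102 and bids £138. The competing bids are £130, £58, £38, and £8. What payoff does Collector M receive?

-£28

Highest competing bid: £130.
Collector M's bid £138 is the highest overall, so Collector M wins and pays the second-highest bid, £130.
Payoff = value − price = £102 − £130 = -£28.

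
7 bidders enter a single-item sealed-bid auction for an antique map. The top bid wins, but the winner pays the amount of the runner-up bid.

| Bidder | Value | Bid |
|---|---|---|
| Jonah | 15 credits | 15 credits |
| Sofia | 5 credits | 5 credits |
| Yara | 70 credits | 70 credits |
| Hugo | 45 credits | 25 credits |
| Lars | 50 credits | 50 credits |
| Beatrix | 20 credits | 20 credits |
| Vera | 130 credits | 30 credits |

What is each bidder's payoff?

Ordered from highest: Yara 70 credits > Lars 50 credits > Vera 30 credits > Hugo 25 credits > Beatrix 20 credits > Jonah 15 credits > Sofia 5 credits.
Yara has the top bid and wins; the price is the second-highest bid, 50 credits.
Yara's payoff = 70 credits − 50 credits = 20 credits. All other bidders lose, so their payoff is 0.

Jonah 0 credits, Sofia 0 credits, Yara 20 credits, Hugo 0 credits, Lars 0 credits, Beatrix 0 credits, Vera 0 credits.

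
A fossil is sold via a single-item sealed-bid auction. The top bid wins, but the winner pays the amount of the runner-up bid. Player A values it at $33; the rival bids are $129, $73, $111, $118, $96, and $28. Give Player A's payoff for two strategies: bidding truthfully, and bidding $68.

(a) $0  (b) $0

The highest competing bid is $129.
Bidding truthfully at $33: the top bid is $129 (a rival), so Player A loses. Payoff = $0.
Bidding $68: the top bid is $129 (a rival), so Player A loses. Payoff = $0.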